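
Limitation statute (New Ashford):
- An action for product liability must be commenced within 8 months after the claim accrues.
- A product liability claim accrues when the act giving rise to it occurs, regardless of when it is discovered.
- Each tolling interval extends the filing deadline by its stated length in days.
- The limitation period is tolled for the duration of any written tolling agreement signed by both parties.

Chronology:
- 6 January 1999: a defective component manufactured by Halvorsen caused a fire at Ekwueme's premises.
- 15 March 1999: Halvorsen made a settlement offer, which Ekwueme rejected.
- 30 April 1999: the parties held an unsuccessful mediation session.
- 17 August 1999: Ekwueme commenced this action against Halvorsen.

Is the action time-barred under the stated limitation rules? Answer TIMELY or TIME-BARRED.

The limitation period began to run on 6 January 1999.
8 months from 6 January 1999 is 6 September 1999.
Nothing else in the chronology tolls or restarts the period.
The 17 August 1999 filing precedes the 6 September 1999 deadline; the claim is timely.

TIMELY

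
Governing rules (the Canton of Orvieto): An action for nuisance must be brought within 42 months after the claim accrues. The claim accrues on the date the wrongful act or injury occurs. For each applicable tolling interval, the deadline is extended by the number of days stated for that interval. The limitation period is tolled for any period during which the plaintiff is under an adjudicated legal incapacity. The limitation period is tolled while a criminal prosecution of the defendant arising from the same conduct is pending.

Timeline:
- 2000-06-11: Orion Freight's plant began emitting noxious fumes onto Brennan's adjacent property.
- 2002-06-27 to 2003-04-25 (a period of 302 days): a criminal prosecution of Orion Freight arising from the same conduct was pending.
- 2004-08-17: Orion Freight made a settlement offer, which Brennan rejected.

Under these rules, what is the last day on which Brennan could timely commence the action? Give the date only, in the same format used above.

2004-10-08

The claim accrued on 2000-06-11, the date of the act.
42 months from 2000-06-11 is 2003-12-11.
The pending criminal prosecution from 2002-06-27 to 2003-04-25 tolled the period for 302 days, extending the deadline to 2004-10-08.
The other events in the timeline have no effect on the limitation period under the stated rules.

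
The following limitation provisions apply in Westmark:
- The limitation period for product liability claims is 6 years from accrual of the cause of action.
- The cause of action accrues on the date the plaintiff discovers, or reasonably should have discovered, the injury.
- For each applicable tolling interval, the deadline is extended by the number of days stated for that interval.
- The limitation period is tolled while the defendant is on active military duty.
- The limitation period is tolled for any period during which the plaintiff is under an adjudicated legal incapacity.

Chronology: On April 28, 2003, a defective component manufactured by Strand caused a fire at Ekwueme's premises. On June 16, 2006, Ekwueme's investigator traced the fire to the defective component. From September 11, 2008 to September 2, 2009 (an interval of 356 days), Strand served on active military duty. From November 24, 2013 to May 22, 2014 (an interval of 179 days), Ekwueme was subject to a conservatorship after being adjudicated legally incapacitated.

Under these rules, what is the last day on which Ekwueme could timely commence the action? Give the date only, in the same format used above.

June 7, 2013

The claim did not accrue until Ekwueme discovered the injury on June 16, 2006; the April 28, 2003 act date does not start the clock under the stated rule.
Adding the 6 years base period to June 16, 2006 gives a deadline of June 16, 2012, before any tolling.
The period was tolled for 356 days by the defendant's active military service (September 11, 2008 to September 2, 2009), pushing the deadline to June 7, 2013.
By the time the plaintiff's legal incapacity began on November 24, 2013, the limitation period had already expired on June 7, 2013; that interval cannot revive it.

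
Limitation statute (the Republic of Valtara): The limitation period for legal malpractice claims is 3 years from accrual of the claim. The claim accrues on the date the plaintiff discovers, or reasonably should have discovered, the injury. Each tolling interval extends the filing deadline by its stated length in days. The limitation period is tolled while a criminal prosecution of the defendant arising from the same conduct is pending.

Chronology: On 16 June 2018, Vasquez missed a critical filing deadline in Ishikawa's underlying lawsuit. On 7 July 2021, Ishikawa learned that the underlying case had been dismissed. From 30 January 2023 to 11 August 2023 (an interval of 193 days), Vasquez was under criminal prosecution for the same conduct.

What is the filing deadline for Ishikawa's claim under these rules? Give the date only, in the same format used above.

Under the discovery rule, the claim accrued on 7 July 2021, when Ishikawa discovered the injury — not on the 16 June 2018 date of the underlying act.
The untolled deadline — 3 years after 7 July 2021 — is 7 July 2024.
Because the pending criminal prosecution ran from 30 January 2023 to 11 August 2023, the deadline is extended by 193 days to 16 January 2025.

16 January 2025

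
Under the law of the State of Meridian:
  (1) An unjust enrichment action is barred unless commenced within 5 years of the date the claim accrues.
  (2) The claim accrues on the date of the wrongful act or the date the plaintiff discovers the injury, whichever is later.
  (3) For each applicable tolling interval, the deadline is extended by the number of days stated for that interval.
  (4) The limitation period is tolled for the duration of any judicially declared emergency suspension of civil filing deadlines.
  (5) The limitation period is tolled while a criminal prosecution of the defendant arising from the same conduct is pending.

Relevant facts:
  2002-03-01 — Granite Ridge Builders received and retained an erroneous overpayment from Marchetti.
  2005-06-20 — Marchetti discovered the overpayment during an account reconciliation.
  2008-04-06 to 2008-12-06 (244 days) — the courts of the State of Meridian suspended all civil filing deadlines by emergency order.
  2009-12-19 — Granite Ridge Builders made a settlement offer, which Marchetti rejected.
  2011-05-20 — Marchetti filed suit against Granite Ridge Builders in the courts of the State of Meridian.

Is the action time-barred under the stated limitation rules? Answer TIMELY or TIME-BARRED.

TIME-BARRED

Because discovery on 2005-06-20 post-dates the 2002-03-01 act, accrual under the later-of rule falls on 2005-06-20.
Adding the 5 years base period to 2005-06-20 gives a deadline of 2010-06-20, before any tolling.
The period was tolled for 244 days by the emergency suspension of filing deadlines (2008-04-06 to 2008-12-06), pushing the deadline to 2011-02-19.
Nothing else in the chronology tolls or restarts the period.
The 2011-05-20 filing falls after the 2011-02-19 deadline; the claim is time-barred.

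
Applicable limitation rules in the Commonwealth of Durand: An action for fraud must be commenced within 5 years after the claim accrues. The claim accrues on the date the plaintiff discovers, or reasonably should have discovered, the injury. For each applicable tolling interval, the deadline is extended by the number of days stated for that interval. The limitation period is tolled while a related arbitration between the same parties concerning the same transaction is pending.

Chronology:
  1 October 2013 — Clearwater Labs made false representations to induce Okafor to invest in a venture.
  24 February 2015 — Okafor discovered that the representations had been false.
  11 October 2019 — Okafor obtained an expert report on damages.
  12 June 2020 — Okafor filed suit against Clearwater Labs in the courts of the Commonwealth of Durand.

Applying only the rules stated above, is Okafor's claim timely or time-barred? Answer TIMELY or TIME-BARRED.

TIME-BARRED

The claim did not accrue until Okafor discovered the injury on 24 February 2015; the 1 October 2013 act date does not start the clock under the stated rule.
5 years from 24 February 2015 is 24 February 2020.
The other events in the timeline have no effect on the limitation period under the stated rules.
Filing on 12 June 2020 missed the 24 February 2020 deadline — the action is time-barred.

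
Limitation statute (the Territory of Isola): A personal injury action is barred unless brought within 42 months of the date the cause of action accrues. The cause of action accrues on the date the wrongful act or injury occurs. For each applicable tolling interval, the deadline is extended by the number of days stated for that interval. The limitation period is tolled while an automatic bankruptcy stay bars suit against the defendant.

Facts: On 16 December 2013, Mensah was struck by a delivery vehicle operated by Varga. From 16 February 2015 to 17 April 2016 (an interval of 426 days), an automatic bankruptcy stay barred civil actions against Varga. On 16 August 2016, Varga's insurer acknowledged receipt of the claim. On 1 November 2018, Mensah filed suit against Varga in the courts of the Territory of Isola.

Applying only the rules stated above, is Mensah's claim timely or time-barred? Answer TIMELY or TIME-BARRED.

TIME-BARRED

The cause of action accrued on 16 December 2013, the date of the act.
Adding the 42 months base period to 16 December 2013 gives a deadline of 16 June 2017, before any tolling.
The automatic bankruptcy stay from 16 February 2015 to 17 April 2016 tolled the period for 426 days, extending the deadline to 16 August 2018.
The other events in the timeline have no effect on the limitation period under the stated rules.
The 1 November 2018 filing falls after the 16 August 2018 deadline; the claim is time-barred.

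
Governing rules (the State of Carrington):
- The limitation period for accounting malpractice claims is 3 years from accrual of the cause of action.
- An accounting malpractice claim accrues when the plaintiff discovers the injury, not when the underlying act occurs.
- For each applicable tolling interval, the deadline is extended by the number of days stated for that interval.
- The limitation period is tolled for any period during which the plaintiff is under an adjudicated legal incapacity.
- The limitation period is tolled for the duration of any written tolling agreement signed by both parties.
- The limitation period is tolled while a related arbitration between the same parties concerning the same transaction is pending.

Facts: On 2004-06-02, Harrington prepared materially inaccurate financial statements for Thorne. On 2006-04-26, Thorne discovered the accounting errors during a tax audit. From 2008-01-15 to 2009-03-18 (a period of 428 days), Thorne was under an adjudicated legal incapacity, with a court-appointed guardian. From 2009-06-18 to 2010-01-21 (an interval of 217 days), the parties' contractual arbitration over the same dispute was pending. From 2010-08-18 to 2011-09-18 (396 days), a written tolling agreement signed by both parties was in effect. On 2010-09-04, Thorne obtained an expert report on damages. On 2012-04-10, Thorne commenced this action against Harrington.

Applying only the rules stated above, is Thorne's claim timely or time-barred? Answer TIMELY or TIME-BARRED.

The claim did not accrue until Thorne discovered the injury on 2006-04-26; the 2004-06-02 act date does not start the clock under the stated rule.
Adding the 3 years base period to 2006-04-26 gives a deadline of 2009-04-26, before any tolling.
Because the plaintiff's legal incapacity ran from 2008-01-15 to 2009-03-18, the deadline is extended by 428 days to 2010-06-28.
Because the pending related arbitration ran from 2009-06-18 to 2010-01-21, the deadline is extended by 217 days to 2011-01-31.
Because the written tolling agreement ran from 2010-08-18 to 2011-09-18, the deadline is extended by 396 days to 2012-03-02.
Nothing else in the chronology tolls or restarts the period.
Filing on 2012-04-10 missed the 2012-03-02 deadline — the action is time-barred.

TIME-BARRED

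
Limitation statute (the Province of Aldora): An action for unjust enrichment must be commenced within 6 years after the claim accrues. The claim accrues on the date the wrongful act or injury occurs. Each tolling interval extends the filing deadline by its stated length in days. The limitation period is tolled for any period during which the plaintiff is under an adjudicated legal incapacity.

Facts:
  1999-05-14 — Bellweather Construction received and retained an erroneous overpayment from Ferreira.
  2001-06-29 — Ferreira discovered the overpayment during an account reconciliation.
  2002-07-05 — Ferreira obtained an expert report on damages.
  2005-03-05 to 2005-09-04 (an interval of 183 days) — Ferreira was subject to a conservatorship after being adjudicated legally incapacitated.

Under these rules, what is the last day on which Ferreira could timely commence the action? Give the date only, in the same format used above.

2005-11-13

Accrual is governed by the date of the act, so the period began to run on 1999-05-14; the later discovery on 2001-06-29 is irrelevant under the stated rule.
Adding the 6 years base period to 1999-05-14 gives a deadline of 2005-05-14, before any tolling.
The period was tolled for 183 days by the plaintiff's legal incapacity (2005-03-05 to 2005-09-04), pushing the deadline to 2005-11-13.
The other events in the timeline have no effect on the limitation period under the stated rules.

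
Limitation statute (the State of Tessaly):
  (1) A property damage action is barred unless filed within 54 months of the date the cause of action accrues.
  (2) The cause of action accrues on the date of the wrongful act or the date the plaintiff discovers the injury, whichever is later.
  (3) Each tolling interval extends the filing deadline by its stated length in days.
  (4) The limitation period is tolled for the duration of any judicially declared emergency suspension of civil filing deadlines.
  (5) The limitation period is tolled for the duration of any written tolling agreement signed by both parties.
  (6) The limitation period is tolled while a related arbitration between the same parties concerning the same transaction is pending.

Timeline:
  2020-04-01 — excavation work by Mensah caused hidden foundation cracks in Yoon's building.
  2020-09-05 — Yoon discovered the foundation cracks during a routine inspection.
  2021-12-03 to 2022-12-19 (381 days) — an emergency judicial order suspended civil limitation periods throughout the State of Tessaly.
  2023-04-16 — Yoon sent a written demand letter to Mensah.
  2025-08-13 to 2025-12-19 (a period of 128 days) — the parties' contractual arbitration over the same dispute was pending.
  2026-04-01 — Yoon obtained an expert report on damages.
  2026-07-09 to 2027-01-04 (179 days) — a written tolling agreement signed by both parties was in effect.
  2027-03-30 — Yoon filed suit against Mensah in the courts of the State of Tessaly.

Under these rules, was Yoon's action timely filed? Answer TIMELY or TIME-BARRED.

Taking the later of the act (2020-04-01) and discovery (2020-09-05), the claim accrued on 2020-09-05.
The untolled deadline — 54 months after 2020-09-05 — is 2025-03-05.
The emergency suspension of filing deadlines from 2021-12-03 to 2022-12-19 tolled the period for 381 days, extending the deadline to 2026-03-21.
The pending related arbitration from 2025-08-13 to 2025-12-19 tolled the period for 128 days, extending the deadline to 2026-07-27.
The written tolling agreement from 2026-07-09 to 2027-01-04 tolled the period for 179 days, extending the deadline to 2027-01-22.
Nothing else in the chronology tolls or restarts the period.
Filing on 2027-03-30 missed the 2027-01-22 deadline — the action is time-barred.

TIME-BARRED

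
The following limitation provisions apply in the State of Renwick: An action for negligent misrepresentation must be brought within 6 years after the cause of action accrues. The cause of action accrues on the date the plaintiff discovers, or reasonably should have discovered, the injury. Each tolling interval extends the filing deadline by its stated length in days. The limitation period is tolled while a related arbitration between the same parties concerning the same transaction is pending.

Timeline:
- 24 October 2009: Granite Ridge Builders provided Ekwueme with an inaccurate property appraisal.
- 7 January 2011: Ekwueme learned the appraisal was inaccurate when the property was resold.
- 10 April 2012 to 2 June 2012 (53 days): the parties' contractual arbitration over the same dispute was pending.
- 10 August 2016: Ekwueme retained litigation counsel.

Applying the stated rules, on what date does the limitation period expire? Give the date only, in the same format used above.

Under the discovery rule, the claim accrued on 7 January 2011, when Ekwueme discovered the injury — not on the 24 October 2009 date of the underlying act.
6 years from 7 January 2011 is 7 January 2017.
The pending related arbitration from 10 April 2012 to 2 June 2012 tolled the period for 53 days, extending the deadline to 1 March 2017.
Nothing else in the chronology tolls or restarts the period.

1 March 2017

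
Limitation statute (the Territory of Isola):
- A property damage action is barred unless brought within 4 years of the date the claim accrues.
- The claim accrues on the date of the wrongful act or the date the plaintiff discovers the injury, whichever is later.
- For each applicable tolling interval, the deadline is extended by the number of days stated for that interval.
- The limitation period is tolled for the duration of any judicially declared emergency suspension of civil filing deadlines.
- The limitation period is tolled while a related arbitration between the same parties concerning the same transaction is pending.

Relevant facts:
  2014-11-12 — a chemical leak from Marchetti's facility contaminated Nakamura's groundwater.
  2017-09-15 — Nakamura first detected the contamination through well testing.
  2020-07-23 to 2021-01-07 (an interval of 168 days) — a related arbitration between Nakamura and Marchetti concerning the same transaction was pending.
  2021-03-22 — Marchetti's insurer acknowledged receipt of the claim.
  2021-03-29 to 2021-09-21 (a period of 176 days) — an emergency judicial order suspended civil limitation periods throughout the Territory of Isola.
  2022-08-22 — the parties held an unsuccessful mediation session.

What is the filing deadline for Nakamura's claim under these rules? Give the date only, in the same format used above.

2022-08-25

The claim accrued on 2017-09-15 — the later of the 2014-11-12 act and the 2017-09-15 discovery.
The untolled deadline — 4 years after 2017-09-15 — is 2021-09-15.
Because the pending related arbitration ran from 2020-07-23 to 2021-01-07, the deadline is extended by 168 days to 2022-03-02.
Because the emergency suspension of filing deadlines ran from 2021-03-29 to 2021-09-21, the deadline is extended by 176 days to 2022-08-25.
The other events in the timeline have no effect on the limitation period under the stated rules.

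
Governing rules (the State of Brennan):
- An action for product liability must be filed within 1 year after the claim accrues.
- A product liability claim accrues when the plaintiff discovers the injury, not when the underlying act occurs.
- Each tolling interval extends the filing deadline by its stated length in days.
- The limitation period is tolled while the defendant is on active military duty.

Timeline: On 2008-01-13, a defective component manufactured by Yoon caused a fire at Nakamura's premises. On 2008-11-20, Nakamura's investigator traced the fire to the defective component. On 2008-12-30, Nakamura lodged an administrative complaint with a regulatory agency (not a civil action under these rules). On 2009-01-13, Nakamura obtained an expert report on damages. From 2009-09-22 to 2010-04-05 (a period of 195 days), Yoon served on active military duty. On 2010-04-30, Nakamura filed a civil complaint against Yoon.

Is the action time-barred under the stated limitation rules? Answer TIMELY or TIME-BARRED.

Accrual is tied to discovery, so the period began on 2008-11-20 rather than on 2008-01-13 when the act occurred.
1 year from 2008-11-20 is 2009-11-20.
Because the defendant's active military service ran from 2009-09-22 to 2010-04-05, the deadline is extended by 195 days to 2010-06-03.
The other events in the timeline have no effect on the limitation period under the stated rules.
The 2010-04-30 filing precedes the 2010-06-03 deadline; the claim is timely.

TIMELY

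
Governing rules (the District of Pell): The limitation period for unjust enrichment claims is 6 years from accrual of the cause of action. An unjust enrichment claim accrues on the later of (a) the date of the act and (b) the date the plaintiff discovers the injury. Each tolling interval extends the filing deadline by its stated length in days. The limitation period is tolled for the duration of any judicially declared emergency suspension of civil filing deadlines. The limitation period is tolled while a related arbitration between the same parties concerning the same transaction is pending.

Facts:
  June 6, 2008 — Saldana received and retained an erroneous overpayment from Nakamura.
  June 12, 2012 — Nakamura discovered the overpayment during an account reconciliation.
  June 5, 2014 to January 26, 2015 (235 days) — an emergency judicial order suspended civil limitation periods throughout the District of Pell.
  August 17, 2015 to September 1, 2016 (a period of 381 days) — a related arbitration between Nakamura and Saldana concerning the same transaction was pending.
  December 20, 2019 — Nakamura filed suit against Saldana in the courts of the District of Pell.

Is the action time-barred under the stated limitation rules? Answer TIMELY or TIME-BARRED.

TIMELY

Taking the later of the act (June 6, 2008) and discovery (June 12, 2012), the claim accrued on June 12, 2012.
6 years from June 12, 2012 is June 12, 2018.
The period was tolled for 235 days by the emergency suspension of filing deadlines (June 5, 2014 to January 26, 2015), pushing the deadline to February 2, 2019.
Because the pending related arbitration ran from August 17, 2015 to September 1, 2016, the deadline is extended by 381 days to February 18, 2020.
Nakamura filed on December 20, 2019, before the February 18, 2020 deadline, so the action is timely.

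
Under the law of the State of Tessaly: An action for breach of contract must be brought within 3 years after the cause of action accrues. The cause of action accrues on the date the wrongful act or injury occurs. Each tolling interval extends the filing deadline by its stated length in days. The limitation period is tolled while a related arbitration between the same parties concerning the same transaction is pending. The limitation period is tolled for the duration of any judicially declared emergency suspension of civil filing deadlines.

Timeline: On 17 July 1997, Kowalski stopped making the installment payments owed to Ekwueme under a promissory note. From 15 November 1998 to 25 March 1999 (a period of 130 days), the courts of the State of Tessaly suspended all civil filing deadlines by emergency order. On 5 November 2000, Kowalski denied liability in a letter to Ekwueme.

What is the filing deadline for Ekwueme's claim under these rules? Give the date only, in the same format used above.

The claim accrued on 17 July 1997, when the wrongful act occurred.
Adding the 3 years base period to 17 July 1997 gives a deadline of 17 July 2000, before any tolling.
The emergency suspension of filing deadlines from 15 November 1998 to 25 March 1999 tolled the period for 130 days, extending the deadline to 24 November 2000.
None of the other events listed affects the running of the period under the stated rules.

24 November 2000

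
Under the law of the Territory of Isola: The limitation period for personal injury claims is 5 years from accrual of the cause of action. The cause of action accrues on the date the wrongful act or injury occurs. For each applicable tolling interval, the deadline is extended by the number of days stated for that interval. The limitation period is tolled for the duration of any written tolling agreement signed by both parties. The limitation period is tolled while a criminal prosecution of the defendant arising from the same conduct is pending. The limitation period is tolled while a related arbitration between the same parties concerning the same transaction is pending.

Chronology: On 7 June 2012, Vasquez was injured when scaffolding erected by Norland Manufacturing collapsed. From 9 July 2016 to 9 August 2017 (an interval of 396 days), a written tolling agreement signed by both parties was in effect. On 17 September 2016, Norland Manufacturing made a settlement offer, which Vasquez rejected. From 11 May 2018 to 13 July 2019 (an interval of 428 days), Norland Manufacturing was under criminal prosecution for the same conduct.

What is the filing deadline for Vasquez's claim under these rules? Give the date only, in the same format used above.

9 September 2019

The limitation period began to run on 7 June 2012.
Adding the 5 years base period to 7 June 2012 gives a deadline of 7 June 2017, before any tolling.
The written tolling agreement from 9 July 2016 to 9 August 2017 tolled the period for 396 days, extending the deadline to 8 July 2018.
The pending criminal prosecution from 11 May 2018 to 13 July 2019 tolled the period for 428 days, extending the deadline to 9 September 2019.
None of the other events listed affects the running of the period under the stated rules.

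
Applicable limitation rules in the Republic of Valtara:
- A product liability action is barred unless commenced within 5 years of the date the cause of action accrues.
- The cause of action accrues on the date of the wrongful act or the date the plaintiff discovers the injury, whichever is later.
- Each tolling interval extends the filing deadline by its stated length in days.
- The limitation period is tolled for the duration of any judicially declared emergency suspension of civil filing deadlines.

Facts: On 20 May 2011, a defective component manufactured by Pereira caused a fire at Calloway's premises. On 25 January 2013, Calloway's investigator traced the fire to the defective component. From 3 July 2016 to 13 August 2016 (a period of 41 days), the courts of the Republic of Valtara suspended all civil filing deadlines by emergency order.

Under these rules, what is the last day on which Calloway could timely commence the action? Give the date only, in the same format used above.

7 March 2018

Taking the later of the act (20 May 2011) and discovery (25 January 2013), the claim accrued on 25 January 2013.
Adding the 5 years base period to 25 January 2013 gives a deadline of 25 January 2018, before any tolling.
The period was tolled for 41 days by the emergency suspension of filing deadlines (3 July 2016 to 13 August 2016), pushing the deadline to 7 March 2018.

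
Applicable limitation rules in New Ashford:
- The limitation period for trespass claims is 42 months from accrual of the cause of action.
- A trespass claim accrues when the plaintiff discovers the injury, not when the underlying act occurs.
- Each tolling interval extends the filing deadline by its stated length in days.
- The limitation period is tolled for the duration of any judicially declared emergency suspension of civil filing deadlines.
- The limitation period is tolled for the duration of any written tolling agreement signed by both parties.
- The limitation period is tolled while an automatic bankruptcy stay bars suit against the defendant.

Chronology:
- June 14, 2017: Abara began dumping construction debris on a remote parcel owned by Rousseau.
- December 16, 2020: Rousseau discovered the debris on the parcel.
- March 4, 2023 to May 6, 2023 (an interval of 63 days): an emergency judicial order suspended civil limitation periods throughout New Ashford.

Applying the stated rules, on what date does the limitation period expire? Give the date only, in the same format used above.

The claim did not accrue until Rousseau discovered the injury on December 16, 2020; the June 14, 2017 act date does not start the clock under the stated rule.
The untolled deadline — 42 months after December 16, 2020 — is June 16, 2024.
The period was tolled for 63 days by the emergency suspension of filing deadlines (March 4, 2023 to May 6, 2023), pushing the deadline to August 18, 2024.

August 18, 2024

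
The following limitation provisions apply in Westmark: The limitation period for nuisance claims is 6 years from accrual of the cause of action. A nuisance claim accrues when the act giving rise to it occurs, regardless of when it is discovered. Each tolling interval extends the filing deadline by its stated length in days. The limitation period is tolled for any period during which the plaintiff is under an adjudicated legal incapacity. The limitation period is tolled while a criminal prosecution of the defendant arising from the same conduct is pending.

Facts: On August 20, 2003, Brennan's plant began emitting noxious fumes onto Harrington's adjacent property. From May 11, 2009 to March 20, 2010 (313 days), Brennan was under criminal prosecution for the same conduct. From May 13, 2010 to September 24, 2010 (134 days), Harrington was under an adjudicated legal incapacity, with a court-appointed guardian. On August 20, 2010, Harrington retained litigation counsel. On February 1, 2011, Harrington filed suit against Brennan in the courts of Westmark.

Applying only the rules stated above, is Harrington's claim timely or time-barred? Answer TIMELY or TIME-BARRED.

The claim accrued on August 20, 2003, when the wrongful act occurred.
6 years from August 20, 2003 is August 20, 2009.
The pending criminal prosecution from May 11, 2009 to March 20, 2010 tolled the period for 313 days, extending the deadline to June 29, 2010.
The period was tolled for 134 days by the plaintiff's legal incapacity (May 13, 2010 to September 24, 2010), pushing the deadline to November 10, 2010.
The other events in the timeline have no effect on the limitation period under the stated rules.
The February 1, 2011 filing falls after the November 10, 2010 deadline; the claim is time-barred.

TIME-BARRED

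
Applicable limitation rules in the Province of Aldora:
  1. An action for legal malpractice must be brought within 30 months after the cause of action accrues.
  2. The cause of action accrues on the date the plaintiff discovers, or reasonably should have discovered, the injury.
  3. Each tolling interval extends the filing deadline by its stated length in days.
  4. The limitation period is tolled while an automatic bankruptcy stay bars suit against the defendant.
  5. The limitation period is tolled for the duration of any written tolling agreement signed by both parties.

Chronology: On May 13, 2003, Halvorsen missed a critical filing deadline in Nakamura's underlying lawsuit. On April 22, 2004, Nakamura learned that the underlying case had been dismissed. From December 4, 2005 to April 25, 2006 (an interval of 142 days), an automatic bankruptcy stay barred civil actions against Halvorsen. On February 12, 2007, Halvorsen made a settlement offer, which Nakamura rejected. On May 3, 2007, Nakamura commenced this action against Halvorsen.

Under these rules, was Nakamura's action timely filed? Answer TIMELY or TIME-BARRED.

TIME-BARRED

Under the discovery rule, the claim accrued on April 22, 2004, when Nakamura discovered the injury — not on the May 13, 2003 date of the underlying act.
The untolled deadline — 30 months after April 22, 2004 — is October 22, 2006.
The automatic bankruptcy stay from December 4, 2005 to April 25, 2006 tolled the period for 142 days, extending the deadline to March 13, 2007.
None of the other events listed affects the running of the period under the stated rules.
Filing on May 3, 2007 missed the March 13, 2007 deadline — the action is time-barred.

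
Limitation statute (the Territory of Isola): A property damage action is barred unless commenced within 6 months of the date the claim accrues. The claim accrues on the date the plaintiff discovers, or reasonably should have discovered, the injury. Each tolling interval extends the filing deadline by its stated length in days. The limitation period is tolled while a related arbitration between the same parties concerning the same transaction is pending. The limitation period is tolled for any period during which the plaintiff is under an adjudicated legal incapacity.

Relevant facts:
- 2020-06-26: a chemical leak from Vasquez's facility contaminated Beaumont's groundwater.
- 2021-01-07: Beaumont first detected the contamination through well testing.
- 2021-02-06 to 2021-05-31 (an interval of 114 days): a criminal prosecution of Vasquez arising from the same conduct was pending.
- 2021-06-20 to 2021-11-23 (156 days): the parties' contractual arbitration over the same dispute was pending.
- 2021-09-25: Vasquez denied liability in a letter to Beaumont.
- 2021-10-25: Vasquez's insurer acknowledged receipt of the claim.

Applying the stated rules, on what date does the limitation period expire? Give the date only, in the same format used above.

Under the discovery rule, the claim accrued on 2021-01-07, when Beaumont discovered the injury — not on the 2020-06-26 date of the underlying act.
Adding the 6 months base period to 2021-01-07 gives a deadline of 2021-07-07, before any tolling.
The period was tolled for 156 days by the pending related arbitration (2021-06-20 to 2021-11-23), pushing the deadline to 2021-12-10.
The pending criminal prosecution from 2021-02-06 to 2021-05-31 does not toll the period, because no stated rule makes a criminal prosecution a tolling event.
Nothing else in the chronology tolls or restarts the period.

2021-12-10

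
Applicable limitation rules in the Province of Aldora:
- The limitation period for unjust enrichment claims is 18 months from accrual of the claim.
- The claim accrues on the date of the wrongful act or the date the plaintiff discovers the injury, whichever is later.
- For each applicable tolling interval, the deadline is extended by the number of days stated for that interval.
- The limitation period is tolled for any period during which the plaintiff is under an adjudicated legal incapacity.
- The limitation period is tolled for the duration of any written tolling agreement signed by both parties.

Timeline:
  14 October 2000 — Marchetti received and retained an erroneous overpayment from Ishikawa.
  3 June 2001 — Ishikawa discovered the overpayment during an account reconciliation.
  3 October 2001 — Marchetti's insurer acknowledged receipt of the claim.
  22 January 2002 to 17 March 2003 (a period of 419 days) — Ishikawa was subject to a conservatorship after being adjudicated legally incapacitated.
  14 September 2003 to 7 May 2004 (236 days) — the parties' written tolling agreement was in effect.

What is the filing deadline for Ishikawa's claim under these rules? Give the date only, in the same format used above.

18 September 2004

The claim accrued on 3 June 2001 — the later of the 14 October 2000 act and the 3 June 2001 discovery.
Adding the 18 months base period to 3 June 2001 gives a deadline of 3 December 2002, before any tolling.
The plaintiff's legal incapacity from 22 January 2002 to 17 March 2003 tolled the period for 419 days, extending the deadline to 26 January 2004.
Because the written tolling agreement ran from 14 September 2003 to 7 May 2004, the deadline is extended by 236 days to 18 September 2004.
None of the other events listed affects the running of the period under the stated rules.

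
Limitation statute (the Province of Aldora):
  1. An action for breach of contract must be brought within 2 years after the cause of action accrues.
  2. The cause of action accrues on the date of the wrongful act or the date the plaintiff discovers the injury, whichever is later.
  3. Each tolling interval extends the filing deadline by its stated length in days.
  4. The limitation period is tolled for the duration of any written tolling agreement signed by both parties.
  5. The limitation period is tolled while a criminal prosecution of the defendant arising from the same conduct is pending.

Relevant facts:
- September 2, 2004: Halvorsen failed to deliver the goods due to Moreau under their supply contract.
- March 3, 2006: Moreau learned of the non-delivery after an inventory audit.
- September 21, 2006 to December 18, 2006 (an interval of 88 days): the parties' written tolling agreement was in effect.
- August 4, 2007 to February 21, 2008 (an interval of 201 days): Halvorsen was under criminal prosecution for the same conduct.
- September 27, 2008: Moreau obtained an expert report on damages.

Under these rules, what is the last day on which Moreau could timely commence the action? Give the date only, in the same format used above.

Because discovery on March 3, 2006 post-dates the September 2, 2004 act, accrual under the later-of rule falls on March 3, 2006.
The untolled deadline — 2 years after March 3, 2006 — is March 3, 2008.
The period was tolled for 88 days by the written tolling agreement (September 21, 2006 to December 18, 2006), pushing the deadline to May 30, 2008.
Because the pending criminal prosecution ran from August 4, 2007 to February 21, 2008, the deadline is extended by 201 days to December 17, 2008.
None of the other events listed affects the running of the period under the stated rules.

December 17, 2008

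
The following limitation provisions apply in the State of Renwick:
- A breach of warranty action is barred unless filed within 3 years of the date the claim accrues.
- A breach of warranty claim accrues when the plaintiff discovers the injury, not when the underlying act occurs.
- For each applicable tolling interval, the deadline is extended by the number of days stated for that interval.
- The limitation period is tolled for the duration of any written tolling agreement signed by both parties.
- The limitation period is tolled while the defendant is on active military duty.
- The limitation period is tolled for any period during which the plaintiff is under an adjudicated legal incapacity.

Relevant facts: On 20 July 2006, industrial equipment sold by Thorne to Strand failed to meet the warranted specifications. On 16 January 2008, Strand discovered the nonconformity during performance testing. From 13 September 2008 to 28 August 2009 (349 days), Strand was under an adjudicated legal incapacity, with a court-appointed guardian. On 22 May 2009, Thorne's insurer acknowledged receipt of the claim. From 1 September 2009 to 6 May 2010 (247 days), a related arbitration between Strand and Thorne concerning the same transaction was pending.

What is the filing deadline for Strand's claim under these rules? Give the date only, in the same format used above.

31 December 2011

Accrual is tied to discovery, so the period began on 16 January 2008 rather than on 20 July 2006 when the act occurred.
The untolled deadline — 3 years after 16 January 2008 — is 16 January 2011.
The plaintiff's legal incapacity from 13 September 2008 to 28 August 2009 tolled the period for 349 days, extending the deadline to 31 December 2011.
Although a pending arbitration ran from 1 September 2009 to 6 May 2010, the stated rules do not make that a tolling event, so it is disregarded.
The other events in the timeline have no effect on the limitation period under the stated rules.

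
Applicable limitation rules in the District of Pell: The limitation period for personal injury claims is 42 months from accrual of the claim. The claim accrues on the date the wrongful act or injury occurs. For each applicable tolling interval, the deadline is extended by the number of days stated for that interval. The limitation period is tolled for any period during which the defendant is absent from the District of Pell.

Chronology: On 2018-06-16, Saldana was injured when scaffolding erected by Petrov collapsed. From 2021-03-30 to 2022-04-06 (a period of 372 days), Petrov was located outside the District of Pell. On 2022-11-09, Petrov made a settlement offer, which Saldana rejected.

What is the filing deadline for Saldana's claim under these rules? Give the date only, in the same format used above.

The limitation period began to run on 2018-06-16.
42 months from 2018-06-16 is 2021-12-16.
Because the defendant's absence from the jurisdiction ran from 2021-03-30 to 2022-04-06, the deadline is extended by 372 days to 2022-12-23.
Nothing else in the chronology tolls or restarts the period.

2022-12-23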